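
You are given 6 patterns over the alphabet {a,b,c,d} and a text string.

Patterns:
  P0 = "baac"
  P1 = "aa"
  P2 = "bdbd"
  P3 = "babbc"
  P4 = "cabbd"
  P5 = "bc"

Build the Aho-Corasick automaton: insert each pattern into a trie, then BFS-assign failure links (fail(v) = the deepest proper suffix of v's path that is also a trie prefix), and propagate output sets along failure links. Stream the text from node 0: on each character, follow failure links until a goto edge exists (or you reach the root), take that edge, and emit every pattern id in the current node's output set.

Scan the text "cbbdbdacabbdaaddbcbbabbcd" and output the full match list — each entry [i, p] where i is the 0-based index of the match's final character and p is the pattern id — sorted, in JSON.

Build automaton:
Trie nodes:
  n0 'ε': a→5 b→1 c→13
  n1 'b': a→2 c→18 d→7
  n2 'ba': a→3 b→10
  n3 'baa': c→4
  n4 'baac': ·  ←P0
  n5 'a': a→6
  n6 'aa': ·  ←P1
  n7 'bd': b→8
  n8 'bdb': d→9
  n9 'bdbd': ·  ←P2
  n10 'bab': b→11
  n11 'babb': c→12
  n12 'babbc': ·  ←P3
  n13 'c': a→14
  n14 'ca': b→15
  n15 'cab': b→16
  n16 'cabb': d→17
  n17 'cabbd': ·  ←P4
  n18 'bc': ·  ←P5

Failure links (BFS by depth):
  n1('b'): parent n0 fail=0; on 'b' 0 → fail=0;  out ∅∪∅=∅
  n5('a'): parent n0 fail=0; on 'a' 0 → fail=0;  out ∅∪∅=∅
  n13('c'): parent n0 fail=0; on 'c' 0 → fail=0;  out ∅∪∅=∅
  n2('ba'): parent n1 fail=0; on 'a' 0 → fail=5;  out ∅∪∅=∅
  n6('aa'): parent n5 fail=0; on 'a' 0 → fail=5;  out {1}∪∅={1}
  n7('bd'): parent n1 fail=0; on 'd' 0 → fail=0;  out ∅∪∅=∅
  n14('ca'): parent n13 fail=0; on 'a' 0 → fail=5;  out ∅∪∅=∅
  n18('bc'): parent n1 fail=0; on 'c' 0 → fail=13;  out {5}∪∅={5}
  n3('baa'): parent n2 fail=5; on 'a' 5 → fail=6;  out ∅∪{1}={1}
  n8('bdb'): parent n7 fail=0; on 'b' 0 → fail=1;  out ∅∪∅=∅
  n10('bab'): parent n2 fail=5; on 'b' 5→0 → fail=1;  out ∅∪∅=∅
  n15('cab'): parent n14 fail=5; on 'b' 5→0 → fail=1;  out ∅∪∅=∅
  n4('baac'): parent n3 fail=6; on 'c' 6→5→0 → fail=13;  out {0}∪∅={0}
  n9('bdbd'): parent n8 fail=1; on 'd' 1 → fail=7;  out {2}∪∅={2}
  n11('babb'): parent n10 fail=1; on 'b' 1→0 → fail=1;  out ∅∪∅=∅
  n16('cabb'): parent n15 fail=1; on 'b' 1→0 → fail=1;  out ∅∪∅=∅
  n12('babbc'): parent n11 fail=1; on 'c' 1 → fail=18;  out {3}∪{5}={3,5}
  n17('cabbd'): parent n16 fail=1; on 'd' 1 → fail=7;  out {4}∪∅={4}

Run:
pos 0 'c': at 13
pos 1 'b': at 1 ·f
pos 2 'b': at 1 ·f
pos 3 'd': at 7
pos 4 'b': at 8
pos 5 'd': at 9  emit P2@[2:5]
pos 6 'a': at 5 ·f
pos 7 'c': at 13 ·f
pos 8 'a': at 14
pos 9 'b': at 15
pos 10 'b': at 16
pos 11 'd': at 17  emit P4@[7:11]
pos 12 'a': at 5 ·f
pos 13 'a': at 6  emit P1@[12:13]
pos 14 'd': at 0 ·f
pos 15 'd': at 0
pos 16 'b': at 1
pos 17 'c': at 18  emit P5@[16:17]
pos 18 'b': at 1 ·f
pos 19 'b': at 1 ·f
pos 20 'a': at 2
pos 21 'b': at 10
pos 22 'b': at 11
pos 23 'c': at 12  emit P3@[19:23],P5@[22:23]
pos 24 'd': at 0 ·f

All matches (sorted): [[5,2],[11,4],[13,1],[17,5],[23,3],[23,5]]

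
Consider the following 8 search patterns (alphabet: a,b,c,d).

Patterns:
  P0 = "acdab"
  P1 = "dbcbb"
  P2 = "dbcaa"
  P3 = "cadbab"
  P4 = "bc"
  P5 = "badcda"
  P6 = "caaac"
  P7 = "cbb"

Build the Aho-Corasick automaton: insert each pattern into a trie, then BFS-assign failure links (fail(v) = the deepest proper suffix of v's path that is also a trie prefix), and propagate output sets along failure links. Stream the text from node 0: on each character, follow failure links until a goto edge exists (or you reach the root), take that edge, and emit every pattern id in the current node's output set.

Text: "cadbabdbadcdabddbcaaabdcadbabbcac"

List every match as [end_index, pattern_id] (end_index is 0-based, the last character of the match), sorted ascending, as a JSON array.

Build automaton:
Trie nodes:
  0='ε' goto a→1 b→19 c→13 d→6
  1='a' goto c→2
  2='ac' goto d→3
  3='acd' goto a→4
  4='acda' goto b→5
  5='acdab' goto ·  ←P0
  6='d' goto b→7
  7='db' goto c→8
  8='dbc' goto a→11 b→9
  9='dbcb' goto b→10
  10='dbcbb' goto ·  ←P1
  11='dbca' goto a→12
  12='dbcaa' goto ·  ←P2
  13='c' goto a→14 b→29
  14='ca' goto a→26 d→15
  15='cad' goto b→16
  16='cadb' goto a→17
  17='cadba' goto b→18
  18='cadbab' goto ·  ←P3
  19='b' goto a→21 c→20
  20='bc' goto ·  ←P4
  21='ba' goto d→22
  22='bad' goto c→23
  23='badc' goto d→24
  24='badcd' goto a→25
  25='badcda' goto ·  ←P5
  26='caa' goto a→27
  27='caaa' goto c→28
  28='caaac' goto ·  ←P6
  29='cb' goto b→30
  30='cbb' goto ·  ←P7

Failure links (BFS by depth):
  n1('a'): parent n0 fail=0; on 'a' 0 → fail=0;  out ∅∪∅=∅
  n6('d'): parent n0 fail=0; on 'd' 0 → fail=0;  out ∅∪∅=∅
  n13('c'): parent n0 fail=0; on 'c' 0 → fail=0;  out ∅∪∅=∅
  n19('b'): parent n0 fail=0; on 'b' 0 → fail=0;  out ∅∪∅=∅
  n2('ac'): parent n1 fail=0; on 'c' 0 → fail=13;  out ∅∪∅=∅
  n7('db'): parent n6 fail=0; on 'b' 0 → fail=19;  out ∅∪∅=∅
  n14('ca'): parent n13 fail=0; on 'a' 0 → fail=1;  out ∅∪∅=∅
  n20('bc'): parent n19 fail=0; on 'c' 0 → fail=13;  out {4}∪∅={4}
  n21('ba'): parent n19 fail=0; on 'a' 0 → fail=1;  out ∅∪∅=∅
  n29('cb'): parent n13 fail=0; on 'b' 0 → fail=19;  out ∅∪∅=∅
  n3('acd'): parent n2 fail=13; on 'd' 13→0 → fail=6;  out ∅∪∅=∅
  n8('dbc'): parent n7 fail=19; on 'c' 19 → fail=20;  out ∅∪{4}={4}
  n15('cad'): parent n14 fail=1; on 'd' 1→0 → fail=6;  out ∅∪∅=∅
  n22('bad'): parent n21 fail=1; on 'd' 1→0 → fail=6;  out ∅∪∅=∅
  n26('caa'): parent n14 fail=1; on 'a' 1→0 → fail=1;  out ∅∪∅=∅
  n30('cbb'): parent n29 fail=19; on 'b' 19→0 → fail=19;  out {7}∪∅={7}
  n4('acda'): parent n3 fail=6; on 'a' 6→0 → fail=1;  out ∅∪∅=∅
  n9('dbcb'): parent n8 fail=20; on 'b' 20→13 → fail=29;  out ∅∪∅=∅
  n11('dbca'): parent n8 fail=20; on 'a' 20→13 → fail=14;  out ∅∪∅=∅
  n16('cadb'): parent n15 fail=6; on 'b' 6 → fail=7;  out ∅∪∅=∅
  n23('badc'): parent n22 fail=6; on 'c' 6→0 → fail=13;  out ∅∪∅=∅
  n27('caaa'): parent n26 fail=1; on 'a' 1→0 → fail=1;  out ∅∪∅=∅
  n5('acdab'): parent n4 fail=1; on 'b' 1→0 → fail=19;  out {0}∪∅={0}
  n10('dbcbb'): parent n9 fail=29; on 'b' 29 → fail=30;  out {1}∪{7}={1,7}
  n12('dbcaa'): parent n11 fail=14; on 'a' 14 → fail=26;  out {2}∪∅={2}
  n17('cadba'): parent n16 fail=7; on 'a' 7→19 → fail=21;  out ∅∪∅=∅
  n24('badcd'): parent n23 fail=13; on 'd' 13→0 → fail=6;  out ∅∪∅=∅
  n28('caaac'): parent n27 fail=1; on 'c' 1 → fail=2;  out {6}∪∅={6}
  n18('cadbab'): parent n17 fail=21; on 'b' 21→1→0 → fail=19;  out {3}∪∅={3}
  n25('badcda'): parent n24 fail=6; on 'a' 6→0 → fail=1;  out {5}∪∅={5}

Run:
pos 0 'c': at 13
pos 1 'a': at 14
pos 2 'd': at 15
pos 3 'b': at 16
pos 4 'a': at 17
pos 5 'b': at 18  ** P3@[0:5]
pos 6 'd': at 6 (fail-walked)
pos 7 'b': at 7
pos 8 'a': at 21 (fail-walked)
pos 9 'd': at 22
pos 10 'c': at 23
pos 11 'd': at 24
pos 12 'a': at 25  ** P5@[7:12]
pos 13 'b': at 19 (fail-walked)
pos 14 'd': at 6 (fail-walked)
pos 15 'd': at 6 (fail-walked)
pos 16 'b': at 7
pos 17 'c': at 8  ** P4@[16:17]
pos 18 'a': at 11
pos 19 'a': at 12  ** P2@[15:19]
pos 20 'a': at 27 (fail-walked)
pos 21 'b': at 19 (fail-walked)
pos 22 'd': at 6 (fail-walked)
pos 23 'c': at 13 (fail-walked)
pos 24 'a': at 14
pos 25 'd': at 15
pos 26 'b': at 16
pos 27 'a': at 17
pos 28 'b': at 18  ** P3@[23:28]
pos 29 'b': at 19 (fail-walked)
pos 30 'c': at 20  ** P4@[29:30]
pos 31 'a': at 14 (fail-walked)
pos 32 'c': at 2 (fail-walked)

Result: [[5,3],[12,5],[17,4],[19,2],[28,3],[30,4]]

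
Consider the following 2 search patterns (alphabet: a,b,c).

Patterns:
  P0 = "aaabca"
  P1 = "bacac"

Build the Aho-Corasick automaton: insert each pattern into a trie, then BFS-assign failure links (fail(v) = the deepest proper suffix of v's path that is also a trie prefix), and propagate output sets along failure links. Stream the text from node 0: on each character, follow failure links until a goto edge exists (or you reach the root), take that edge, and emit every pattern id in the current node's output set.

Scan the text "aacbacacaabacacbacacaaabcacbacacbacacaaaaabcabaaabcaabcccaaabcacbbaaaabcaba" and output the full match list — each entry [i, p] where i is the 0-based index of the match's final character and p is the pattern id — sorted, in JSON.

Construct AC machine:
Trie (insert patterns):
  0='ε' goto a→1 b→7
  1='a' goto a→2
  2='aa' goto a→3
  3='aaa' goto b→4
  4='aaab' goto c→5
  5='aaabc' goto a→6
  6='aaabca' goto ·  ←P0
  7='b' goto a→8
  8='ba' goto c→9
  9='bac' goto a→10
  10='baca' goto c→11
  11='bacac' goto ·  ←P1

Failure links (BFS by depth):
  n1('a'): parent n0 fail=0; on 'a' 0 → fail=0;  out ∅∪∅=∅
  n7('b'): parent n0 fail=0; on 'b' 0 → fail=0;  out ∅∪∅=∅
  n2('aa'): parent n1 fail=0; on 'a' 0 → fail=1;  out ∅∪∅=∅
  n8('ba'): parent n7 fail=0; on 'a' 0 → fail=1;  out ∅∪∅=∅
  n3('aaa'): parent n2 fail=1; on 'a' 1 → fail=2;  out ∅∪∅=∅
  n9('bac'): parent n8 fail=1; on 'c' 1→0 → fail=0;  out ∅∪∅=∅
  n4('aaab'): parent n3 fail=2; on 'b' 2→1→0 → fail=7;  out ∅∪∅=∅
  n10('baca'): parent n9 fail=0; on 'a' 0 → fail=1;  out ∅∪∅=∅
  n5('aaabc'): parent n4 fail=7; on 'c' 7→0 → fail=0;  out ∅∪∅=∅
  n11('bacac'): parent n10 fail=1; on 'c' 1→0 → fail=0;  out {1}∪∅={1}
  n6('aaabca'): parent n5 fail=0; on 'a' 0 → fail=1;  out {0}∪∅={0}

Text stream:
pos 0 'a': at 1
pos 1 'a': at 2
pos 2 'c': at 0 ·f
pos 3 'b': at 7
pos 4 'a': at 8
pos 5 'c': at 9
pos 6 'a': at 10
pos 7 'c': at 11  → match P1@[3:7]
pos 8 'a': at 1 ·f
pos 9 'a': at 2
pos 10 'b': at 7 ·f
pos 11 'a': at 8
pos 12 'c': at 9
pos 13 'a': at 10
pos 14 'c': at 11  → match P1@[10:14]
pos 15 'b': at 7 ·f
pos 16 'a': at 8
pos 17 'c': at 9
pos 18 'a': at 10
pos 19 'c': at 11  → match P1@[15:19]
pos 20 'a': at 1 ·f
pos 21 'a': at 2
pos 22 'a': at 3
pos 23 'b': at 4
pos 24 'c': at 5
pos 25 'a': at 6  → match P0@[20:25]
pos 26 'c': at 0 ·f
pos 27 'b': at 7
pos 28 'a': at 8
pos 29 'c': at 9
pos 30 'a': at 10
pos 31 'c': at 11  → match P1@[27:31]
pos 32 'b': at 7 ·f
pos 33 'a': at 8
pos 34 'c': at 9
pos 35 'a': at 10
pos 36 'c': at 11  → match P1@[32:36]
pos 37 'a': at 1 ·f
pos 38 'a': at 2
pos 39 'a': at 3
pos 40 'a': at 3 ·f
pos 41 'a': at 3 ·f
pos 42 'b': at 4
pos 43 'c': at 5
pos 44 'a': at 6  → match P0@[39:44]
pos 45 'b': at 7 ·f
pos 46 'a': at 8
pos 47 'a': at 2 ·f
pos 48 'a': at 3
pos 49 'b': at 4
pos 50 'c': at 5
pos 51 'a': at 6  → match P0@[46:51]
pos 52 'a': at 2 ·f
pos 53 'b': at 7 ·f
pos 54 'c': at 0 ·f
pos 55 'c': at 0
pos 56 'c': at 0
pos 57 'a': at 1
pos 58 'a': at 2
pos 59 'a': at 3
pos 60 'b': at 4
pos 61 'c': at 5
pos 62 'a': at 6  → match P0@[57:62]
pos 63 'c': at 0 ·f
pos 64 'b': at 7
pos 65 'b': at 7 ·f
pos 66 'a': at 8
pos 67 'a': at 2 ·f
pos 68 'a': at 3
pos 69 'a': at 3 ·f
pos 70 'b': at 4
pos 71 'c': at 5
pos 72 'a': at 6  → match P0@[67:72]
pos 73 'b': at 7 ·f
pos 74 'a': at 8

Matches: [[7,1],[14,1],[19,1],[25,0],[31,1],[36,1],[44,0],[51,0],[62,0],[72,0]]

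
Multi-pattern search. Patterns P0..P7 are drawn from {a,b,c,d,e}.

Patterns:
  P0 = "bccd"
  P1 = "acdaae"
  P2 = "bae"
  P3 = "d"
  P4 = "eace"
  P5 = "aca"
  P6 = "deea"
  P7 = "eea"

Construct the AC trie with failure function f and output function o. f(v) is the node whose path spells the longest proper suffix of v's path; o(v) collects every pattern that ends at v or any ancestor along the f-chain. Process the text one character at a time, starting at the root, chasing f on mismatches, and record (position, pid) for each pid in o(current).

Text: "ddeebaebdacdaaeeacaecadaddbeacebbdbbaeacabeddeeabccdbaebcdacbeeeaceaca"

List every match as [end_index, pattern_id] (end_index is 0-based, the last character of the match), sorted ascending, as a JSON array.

Build:
Trie nodes:
  0='ε' goto a→5 b→1 d→13 e→14
  1='b' goto a→11 c→2
  2='bc' goto c→3
  3='bcc' goto d→4
  4='bccd' goto ·  [P0 ends]
  5='a' goto c→6
  6='ac' goto a→18 d→7
  7='acd' goto a→8
  8='acda' goto a→9
  9='acdaa' goto e→10
  10='acdaae' goto ·  [P1 ends]
  11='ba' goto e→12
  12='bae' goto ·  [P2 ends]
  13='d' goto e→19  [P3 ends]
  14='e' goto a→15 e→22
  15='ea' goto c→16
  16='eac' goto e→17
  17='eace' goto ·  [P4 ends]
  18='aca' goto ·  [P5 ends]
  19='de' goto e→20
  20='dee' goto a→21
  21='deea' goto ·  [P6 ends]
  22='ee' goto a→23
  23='eea' goto ·  [P7 ends]

Failure links (BFS by depth):
  n1('b'): parent n0 fail=0; on 'b' 0 → fail=0;  out ∅∪∅=∅
  n5('a'): parent n0 fail=0; on 'a' 0 → fail=0;  out ∅∪∅=∅
  n13('d'): parent n0 fail=0; on 'd' 0 → fail=0;  out {3}∪∅={3}
  n14('e'): parent n0 fail=0; on 'e' 0 → fail=0;  out ∅∪∅=∅
  n2('bc'): parent n1 fail=0; on 'c' 0 → fail=0;  out ∅∪∅=∅
  n6('ac'): parent n5 fail=0; on 'c' 0 → fail=0;  out ∅∪∅=∅
  n11('ba'): parent n1 fail=0; on 'a' 0 → fail=5;  out ∅∪∅=∅
  n15('ea'): parent n14 fail=0; on 'a' 0 → fail=5;  out ∅∪∅=∅
  n19('de'): parent n13 fail=0; on 'e' 0 → fail=14;  out ∅∪∅=∅
  n22('ee'): parent n14 fail=0; on 'e' 0 → fail=14;  out ∅∪∅=∅
  n3('bcc'): parent n2 fail=0; on 'c' 0 → fail=0;  out ∅∪∅=∅
  n7('acd'): parent n6 fail=0; on 'd' 0 → fail=13;  out ∅∪{3}={3}
  n12('bae'): parent n11 fail=5; on 'e' 5→0 → fail=14;  out {2}∪∅={2}
  n16('eac'): parent n15 fail=5; on 'c' 5 → fail=6;  out ∅∪∅=∅
  n18('aca'): parent n6 fail=0; on 'a' 0 → fail=5;  out {5}∪∅={5}
  n20('dee'): parent n19 fail=14; on 'e' 14 → fail=22;  out ∅∪∅=∅
  n23('eea'): parent n22 fail=14; on 'a' 14 → fail=15;  out {7}∪∅={7}
  n4('bccd'): parent n3 fail=0; on 'd' 0 → fail=13;  out {0}∪{3}={0,3}
  n8('acda'): parent n7 fail=13; on 'a' 13→0 → fail=5;  out ∅∪∅=∅
  n17('eace'): parent n16 fail=6; on 'e' 6→0 → fail=14;  out {4}∪∅={4}
  n21('deea'): parent n20 fail=22; on 'a' 22 → fail=23;  out {6}∪{7}={6,7}
  n9('acdaa'): parent n8 fail=5; on 'a' 5→0 → fail=5;  out ∅∪∅=∅
  n10('acdaae'): parent n9 fail=5; on 'e' 5→0 → fail=14;  out {1}∪∅={1}

Text stream:
pos 0 'd': at 13  ** P3@[0:0]
pos 1 'd': at 13 (via fail)  ** P3@[1:1]
pos 2 'e': at 19
pos 3 'e': at 20
pos 4 'b': at 1 (via fail)
pos 5 'a': at 11
pos 6 'e': at 12  ** P2@[4:6]
pos 7 'b': at 1 (via fail)
pos 8 'd': at 13 (via fail)  ** P3@[8:8]
pos 9 'a': at 5 (via fail)
pos 10 'c': at 6
pos 11 'd': at 7  ** P3@[11:11]
pos 12 'a': at 8
pos 13 'a': at 9
pos 14 'e': at 10  ** P1@[9:14]
pos 15 'e': at 22 (via fail)
pos 16 'a': at 23  ** P7@[14:16]
pos 17 'c': at 16 (via fail)
pos 18 'a': at 18 (via fail)  ** P5@[16:18]
pos 19 'e': at 14 (via fail)
pos 20 'c': at 0 (via fail)
pos 21 'a': at 5
pos 22 'd': at 13 (via fail)  ** P3@[22:22]
pos 23 'a': at 5 (via fail)
pos 24 'd': at 13 (via fail)  ** P3@[24:24]
pos 25 'd': at 13 (via fail)  ** P3@[25:25]
pos 26 'b': at 1 (via fail)
pos 27 'e': at 14 (via fail)
pos 28 'a': at 15
pos 29 'c': at 16
pos 30 'e': at 17  ** P4@[27:30]
pos 31 'b': at 1 (via fail)
pos 32 'b': at 1 (via fail)
pos 33 'd': at 13 (via fail)  ** P3@[33:33]
pos 34 'b': at 1 (via fail)
pos 35 'b': at 1 (via fail)
pos 36 'a': at 11
pos 37 'e': at 12  ** P2@[35:37]
pos 38 'a': at 15 (via fail)
pos 39 'c': at 16
pos 40 'a': at 18 (via fail)  ** P5@[38:40]
pos 41 'b': at 1 (via fail)
pos 42 'e': at 14 (via fail)
pos 43 'd': at 13 (via fail)  ** P3@[43:43]
pos 44 'd': at 13 (via fail)  ** P3@[44:44]
pos 45 'e': at 19
pos 46 'e': at 20
pos 47 'a': at 21  ** P6@[44:47],P7@[45:47]
pos 48 'b': at 1 (via fail)
pos 49 'c': at 2
pos 50 'c': at 3
pos 51 'd': at 4  ** P0@[48:51],P3@[51:51]
pos 52 'b': at 1 (via fail)
pos 53 'a': at 11
pos 54 'e': at 12  ** P2@[52:54]
pos 55 'b': at 1 (via fail)
pos 56 'c': at 2
pos 57 'd': at 13 (via fail)  ** P3@[57:57]
pos 58 'a': at 5 (via fail)
pos 59 'c': at 6
pos 60 'b': at 1 (via fail)
pos 61 'e': at 14 (via fail)
pos 62 'e': at 22
pos 63 'e': at 22 (via fail)
pos 64 'a': at 23  ** P7@[62:64]
pos 65 'c': at 16 (via fail)
pos 66 'e': at 17  ** P4@[63:66]
pos 67 'a': at 15 (via fail)
pos 68 'c': at 16
pos 69 'a': at 18 (via fail)  ** P5@[67:69]

Result: [[0,3],[1,3],[6,2],[8,3],[11,3],[14,1],[16,7],[18,5],[22,3],[24,3],[25,3],[30,4],[33,3],[37,2],[40,5],[43,3],[44,3],[47,6],[47,7],[51,0],[51,3],[54,2],[57,3],[64,7],[66,4],[69,5]]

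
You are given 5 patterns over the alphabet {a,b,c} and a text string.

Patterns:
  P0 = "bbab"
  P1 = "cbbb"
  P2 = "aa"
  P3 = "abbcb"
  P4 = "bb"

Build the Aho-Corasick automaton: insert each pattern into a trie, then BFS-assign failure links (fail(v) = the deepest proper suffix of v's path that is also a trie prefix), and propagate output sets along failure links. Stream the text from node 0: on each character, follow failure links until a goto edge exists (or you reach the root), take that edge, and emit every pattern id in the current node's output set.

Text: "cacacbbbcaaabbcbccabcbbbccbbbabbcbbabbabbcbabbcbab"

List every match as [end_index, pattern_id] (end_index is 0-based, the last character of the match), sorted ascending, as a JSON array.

Build automaton:
Trie (insert patterns):
  0='ε' goto a→9 b→1 c→5
  1='b' goto b→2
  2='bb' goto a→3  ←P4
  3='bba' goto b→4
  4='bbab' goto ·  ←P0
  5='c' goto b→6
  6='cb' goto b→7
  7='cbb' goto b→8
  8='cbbb' goto ·  ←P1
  9='a' goto a→10 b→11
  10='aa' goto ·  ←P2
  11='ab' goto b→12
  12='abb' goto c→13
  13='abbc' goto b→14
  14='abbcb' goto ·  ←P3

Failure links (BFS by depth):
  n1('b'): parent n0 fail=0; on 'b' 0 → fail=0;  out ∅∪∅=∅
  n5('c'): parent n0 fail=0; on 'c' 0 → fail=0;  out ∅∪∅=∅
  n9('a'): parent n0 fail=0; on 'a' 0 → fail=0;  out ∅∪∅=∅
  n2('bb'): parent n1 fail=0; on 'b' 0 → fail=1;  out {4}∪∅={4}
  n6('cb'): parent n5 fail=0; on 'b' 0 → fail=1;  out ∅∪∅=∅
  n10('aa'): parent n9 fail=0; on 'a' 0 → fail=9;  out {2}∪∅={2}
  n11('ab'): parent n9 fail=0; on 'b' 0 → fail=1;  out ∅∪∅=∅
  n3('bba'): parent n2 fail=1; on 'a' 1→0 → fail=9;  out ∅∪∅=∅
  n7('cbb'): parent n6 fail=1; on 'b' 1 → fail=2;  out ∅∪{4}={4}
  n12('abb'): parent n11 fail=1; on 'b' 1 → fail=2;  out ∅∪{4}={4}
  n4('bbab'): parent n3 fail=9; on 'b' 9 → fail=11;  out {0}∪∅={0}
  n8('cbbb'): parent n7 fail=2; on 'b' 2→1 → fail=2;  out {1}∪{4}={1,4}
  n13('abbc'): parent n12 fail=2; on 'c' 2→1→0 → fail=5;  out ∅∪∅=∅
  n14('abbcb'): parent n13 fail=5; on 'b' 5 → fail=6;  out {3}∪∅={3}

Scan:
i=0 'c': node 0→5
i=1 'a': node 5→9 (via fail)
i=2 'c': node 9→5 (via fail)
i=3 'a': node 5→9 (via fail)
i=4 'c': node 9→5 (via fail)
i=5 'b': node 5→6
i=6 'b': node 6→7  emit P4@[5:6]
i=7 'b': node 7→8  emit P1@[4:7],P4@[6:7]
i=8 'c': node 8→5 (via fail)
i=9 'a': node 5→9 (via fail)
i=10 'a': node 9→10  emit P2@[9:10]
i=11 'a': node 10→10 (via fail)  emit P2@[10:11]
i=12 'b': node 10→11 (via fail)
i=13 'b': node 11→12  emit P4@[12:13]
i=14 'c': node 12→13
i=15 'b': node 13→14  emit P3@[11:15]
i=16 'c': node 14→5 (via fail)
i=17 'c': node 5→5 (via fail)
i=18 'a': node 5→9 (via fail)
i=19 'b': node 9→11
i=20 'c': node 11→5 (via fail)
i=21 'b': node 5→6
i=22 'b': node 6→7  emit P4@[21:22]
i=23 'b': node 7→8  emit P1@[20:23],P4@[22:23]
i=24 'c': node 8→5 (via fail)
i=25 'c': node 5→5 (via fail)
i=26 'b': node 5→6
i=27 'b': node 6→7  emit P4@[26:27]
i=28 'b': node 7→8  emit P1@[25:28],P4@[27:28]
i=29 'a': node 8→3 (via fail)
i=30 'b': node 3→4  emit P0@[27:30]
i=31 'b': node 4→12 (via fail)  emit P4@[30:31]
i=32 'c': node 12→13
i=33 'b': node 13→14  emit P3@[29:33]
i=34 'b': node 14→7 (via fail)  emit P4@[33:34]
i=35 'a': node 7→3 (via fail)
i=36 'b': node 3→4  emit P0@[33:36]
i=37 'b': node 4→12 (via fail)  emit P4@[36:37]
i=38 'a': node 12→3 (via fail)
i=39 'b': node 3→4  emit P0@[36:39]
i=40 'b': node 4→12 (via fail)  emit P4@[39:40]
i=41 'c': node 12→13
i=42 'b': node 13→14  emit P3@[38:42]
i=43 'a': node 14→9 (via fail)
i=44 'b': node 9→11
i=45 'b': node 11→12  emit P4@[44:45]
i=46 'c': node 12→13
i=47 'b': node 13→14  emit P3@[43:47]
i=48 'a': node 14→9 (via fail)
i=49 'b': node 9→11

All matches (sorted): [[6,4],[7,1],[7,4],[10,2],[11,2],[13,4],[15,3],[22,4],[23,1],[23,4],[27,4],[28,1],[28,4],[30,0],[31,4],[33,3],[34,4],[36,0],[37,4],[39,0],[40,4],[42,3],[45,4],[47,3]]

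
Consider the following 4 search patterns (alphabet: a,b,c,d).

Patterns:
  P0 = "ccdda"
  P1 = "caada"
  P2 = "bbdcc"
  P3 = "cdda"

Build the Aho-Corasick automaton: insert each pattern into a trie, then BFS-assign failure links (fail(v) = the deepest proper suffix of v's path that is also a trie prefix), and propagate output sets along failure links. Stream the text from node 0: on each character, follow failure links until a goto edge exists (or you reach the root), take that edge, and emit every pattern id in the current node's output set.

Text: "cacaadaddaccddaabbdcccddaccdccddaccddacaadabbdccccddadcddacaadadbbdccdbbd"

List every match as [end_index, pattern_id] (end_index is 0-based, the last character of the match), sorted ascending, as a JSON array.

Build automaton:
Trie nodes:
  n0 'ε': b→10 c→1
  n1 'c': a→6 c→2 d→15
  n2 'cc': d→3
  n3 'ccd': d→4
  n4 'ccdd': a→5
  n5 'ccdda': ·  [P0 ends]
  n6 'ca': a→7
  n7 'caa': d→8
  n8 'caad': a→9
  n9 'caada': ·  [P1 ends]
  n10 'b': b→11
  n11 'bb': d→12
  n12 'bbd': c→13
  n13 'bbdc': c→14
  n14 'bbdcc': ·  [P2 ends]
  n15 'cd': d→16
  n16 'cdd': a→17
  n17 'cdda': ·  [P3 ends]

Failure links (BFS by depth):
  n1('c'): parent n0 fail=0; on 'c' 0 → fail=0;  out ∅∪∅=∅
  n10('b'): parent n0 fail=0; on 'b' 0 → fail=0;  out ∅∪∅=∅
  n2('cc'): parent n1 fail=0; on 'c' 0 → fail=1;  out ∅∪∅=∅
  n6('ca'): parent n1 fail=0; on 'a' 0 → fail=0;  out ∅∪∅=∅
  n11('bb'): parent n10 fail=0; on 'b' 0 → fail=10;  out ∅∪∅=∅
  n15('cd'): parent n1 fail=0; on 'd' 0 → fail=0;  out ∅∪∅=∅
  n3('ccd'): parent n2 fail=1; on 'd' 1 → fail=15;  out ∅∪∅=∅
  n7('caa'): parent n6 fail=0; on 'a' 0 → fail=0;  out ∅∪∅=∅
  n12('bbd'): parent n11 fail=10; on 'd' 10→0 → fail=0;  out ∅∪∅=∅
  n16('cdd'): parent n15 fail=0; on 'd' 0 → fail=0;  out ∅∪∅=∅
  n4('ccdd'): parent n3 fail=15; on 'd' 15 → fail=16;  out ∅∪∅=∅
  n8('caad'): parent n7 fail=0; on 'd' 0 → fail=0;  out ∅∪∅=∅
  n13('bbdc'): parent n12 fail=0; on 'c' 0 → fail=1;  out ∅∪∅=∅
  n17('cdda'): parent n16 fail=0; on 'a' 0 → fail=0;  out {3}∪∅={3}
  n5('ccdda'): parent n4 fail=16; on 'a' 16 → fail=17;  out {0}∪{3}={0,3}
  n9('caada'): parent n8 fail=0; on 'a' 0 → fail=0;  out {1}∪∅={1}
  n14('bbdcc'): parent n13 fail=1; on 'c' 1 → fail=2;  out {2}∪∅={2}

Scan:
pos 0 'c': at 1
pos 1 'a': at 6
pos 2 'c': at 1 ·f
pos 3 'a': at 6
pos 4 'a': at 7
pos 5 'd': at 8
pos 6 'a': at 9  emit P1@[2:6]
pos 7 'd': at 0 ·f
pos 8 'd': at 0
pos 9 'a': at 0
pos 10 'c': at 1
pos 11 'c': at 2
pos 12 'd': at 3
pos 13 'd': at 4
pos 14 'a': at 5  emit P0@[10:14],P3@[11:14]
pos 15 'a': at 0 ·f
pos 16 'b': at 10
pos 17 'b': at 11
pos 18 'd': at 12
pos 19 'c': at 13
pos 20 'c': at 14  emit P2@[16:20]
pos 21 'c': at 2 ·f
pos 22 'd': at 3
pos 23 'd': at 4
pos 24 'a': at 5  emit P0@[20:24],P3@[21:24]
pos 25 'c': at 1 ·f
pos 26 'c': at 2
pos 27 'd': at 3
pos 28 'c': at 1 ·f
pos 29 'c': at 2
pos 30 'd': at 3
pos 31 'd': at 4
pos 32 'a': at 5  emit P0@[28:32],P3@[29:32]
pos 33 'c': at 1 ·f
pos 34 'c': at 2
pos 35 'd': at 3
pos 36 'd': at 4
pos 37 'a': at 5  emit P0@[33:37],P3@[34:37]
pos 38 'c': at 1 ·f
pos 39 'a': at 6
pos 40 'a': at 7
pos 41 'd': at 8
pos 42 'a': at 9  emit P1@[38:42]
pos 43 'b': at 10 ·f
pos 44 'b': at 11
pos 45 'd': at 12
pos 46 'c': at 13
pos 47 'c': at 14  emit P2@[43:47]
pos 48 'c': at 2 ·f
pos 49 'c': at 2 ·f
pos 50 'd': at 3
pos 51 'd': at 4
pos 52 'a': at 5  emit P0@[48:52],P3@[49:52]
pos 53 'd': at 0 ·f
pos 54 'c': at 1
pos 55 'd': at 15
pos 56 'd': at 16
pos 57 'a': at 17  emit P3@[54:57]
pos 58 'c': at 1 ·f
pos 59 'a': at 6
pos 60 'a': at 7
pos 61 'd': at 8
pos 62 'a': at 9  emit P1@[58:62]
pos 63 'd': at 0 ·f
pos 64 'b': at 10
pos 65 'b': at 11
pos 66 'd': at 12
pos 67 'c': at 13
pos 68 'c': at 14  emit P2@[64:68]
pos 69 'd': at 3 ·f
pos 70 'b': at 10 ·f
pos 71 'b': at 11
pos 72 'd': at 12

Matches: [[6,1],[14,0],[14,3],[20,2],[24,0],[24,3],[32,0],[32,3],[37,0],[37,3],[42,1],[47,2],[52,0],[52,3],[57,3],[62,1],[68,2]]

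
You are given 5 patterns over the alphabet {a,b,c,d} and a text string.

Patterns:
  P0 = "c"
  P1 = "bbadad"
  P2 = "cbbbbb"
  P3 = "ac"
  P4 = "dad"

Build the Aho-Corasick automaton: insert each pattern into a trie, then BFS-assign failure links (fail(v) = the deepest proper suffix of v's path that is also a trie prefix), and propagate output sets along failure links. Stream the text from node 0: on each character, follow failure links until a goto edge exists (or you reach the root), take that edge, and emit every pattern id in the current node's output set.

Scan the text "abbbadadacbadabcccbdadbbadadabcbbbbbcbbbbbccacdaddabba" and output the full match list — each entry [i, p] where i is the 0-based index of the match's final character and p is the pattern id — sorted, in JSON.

Build:
Trie nodes:
  0='ε' goto a→13 b→2 c→1 d→15
  1='c' goto b→8  ←P0
  2='b' goto b→3
  3='bb' goto a→4
  4='bba' goto d→5
  5='bbad' goto a→6
  6='bbada' goto d→7
  7='bbadad' goto ·  ←P1
  8='cb' goto b→9
  9='cbb' goto b→10
  10='cbbb' goto b→11
  11='cbbbb' goto b→12
  12='cbbbbb' goto ·  ←P2
  13='a' goto c→14
  14='ac' goto ·  ←P3
  15='d' goto a→16
  16='da' goto d→17
  17='dad' goto ·  ←P4

Failure links (BFS by depth):
  n1('c'): parent n0 fail=0; on 'c' 0 → fail=0;  out {0}∪∅={0}
  n2('b'): parent n0 fail=0; on 'b' 0 → fail=0;  out ∅∪∅=∅
  n13('a'): parent n0 fail=0; on 'a' 0 → fail=0;  out ∅∪∅=∅
  n15('d'): parent n0 fail=0; on 'd' 0 → fail=0;  out ∅∪∅=∅
  n3('bb'): parent n2 fail=0; on 'b' 0 → fail=2;  out ∅∪∅=∅
  n8('cb'): parent n1 fail=0; on 'b' 0 → fail=2;  out ∅∪∅=∅
  n14('ac'): parent n13 fail=0; on 'c' 0 → fail=1;  out {3}∪{0}={0,3}
  n16('da'): parent n15 fail=0; on 'a' 0 → fail=13;  out ∅∪∅=∅
  n4('bba'): parent n3 fail=2; on 'a' 2→0 → fail=13;  out ∅∪∅=∅
  n9('cbb'): parent n8 fail=2; on 'b' 2 → fail=3;  out ∅∪∅=∅
  n17('dad'): parent n16 fail=13; on 'd' 13→0 → fail=15;  out {4}∪∅={4}
  n5('bbad'): parent n4 fail=13; on 'd' 13→0 → fail=15;  out ∅∪∅=∅
  n10('cbbb'): parent n9 fail=3; on 'b' 3→2 → fail=3;  out ∅∪∅=∅
  n6('bbada'): parent n5 fail=15; on 'a' 15 → fail=16;  out ∅∪∅=∅
  n11('cbbbb'): parent n10 fail=3; on 'b' 3→2 → fail=3;  out ∅∪∅=∅
  n7('bbadad'): parent n6 fail=16; on 'd' 16 → fail=17;  out {1}∪{4}={1,4}
  n12('cbbbbb'): parent n11 fail=3; on 'b' 3→2 → fail=3;  out {2}∪∅={2}

Run:
[0] read 'a'  n0⇒n13
[1] read 'b'  n13⇒n2 (fail-walked)
[2] read 'b'  n2⇒n3
[3] read 'b'  n3⇒n3 (fail-walked)
[4] read 'a'  n3⇒n4
[5] read 'd'  n4⇒n5
[6] read 'a'  n5⇒n6
[7] read 'd'  n6⇒n7  emit P1@[2:7],P4@[5:7]
[8] read 'a'  n7⇒n16 (fail-walked)
[9] read 'c'  n16⇒n14 (fail-walked)  emit P0@[9:9],P3@[8:9]
[10] read 'b'  n14⇒n8 (fail-walked)
[11] read 'a'  n8⇒n13 (fail-walked)
[12] read 'd'  n13⇒n15 (fail-walked)
[13] read 'a'  n15⇒n16
[14] read 'b'  n16⇒n2 (fail-walked)
[15] read 'c'  n2⇒n1 (fail-walked)  emit P0@[15:15]
[16] read 'c'  n1⇒n1 (fail-walked)  emit P0@[16:16]
[17] read 'c'  n1⇒n1 (fail-walked)  emit P0@[17:17]
[18] read 'b'  n1⇒n8
[19] read 'd'  n8⇒n15 (fail-walked)
[20] read 'a'  n15⇒n16
[21] read 'd'  n16⇒n17  emit P4@[19:21]
[22] read 'b'  n17⇒n2 (fail-walked)
[23] read 'b'  n2⇒n3
[24] read 'a'  n3⇒n4
[25] read 'd'  n4⇒n5
[26] read 'a'  n5⇒n6
[27] read 'd'  n6⇒n7  emit P1@[22:27],P4@[25:27]
[28] read 'a'  n7⇒n16 (fail-walked)
[29] read 'b'  n16⇒n2 (fail-walked)
[30] read 'c'  n2⇒n1 (fail-walked)  emit P0@[30:30]
[31] read 'b'  n1⇒n8
[32] read 'b'  n8⇒n9
[33] read 'b'  n9⇒n10
[34] read 'b'  n10⇒n11
[35] read 'b'  n11⇒n12  emit P2@[30:35]
[36] read 'c'  n12⇒n1 (fail-walked)  emit P0@[36:36]
[37] read 'b'  n1⇒n8
[38] read 'b'  n8⇒n9
[39] read 'b'  n9⇒n10
[40] read 'b'  n10⇒n11
[41] read 'b'  n11⇒n12  emit P2@[36:41]
[42] read 'c'  n12⇒n1 (fail-walked)  emit P0@[42:42]
[43] read 'c'  n1⇒n1 (fail-walked)  emit P0@[43:43]
[44] read 'a'  n1⇒n13 (fail-walked)
[45] read 'c'  n13⇒n14  emit P0@[45:45],P3@[44:45]
[46] read 'd'  n14⇒n15 (fail-walked)
[47] read 'a'  n15⇒n16
[48] read 'd'  n16⇒n17  emit P4@[46:48]
[49] read 'd'  n17⇒n15 (fail-walked)
[50] read 'a'  n15⇒n16
[51] read 'b'  n16⇒n2 (fail-walked)
[52] read 'b'  n2⇒n3
[53] read 'a'  n3⇒n4

All matches (sorted): [[7,1],[7,4],[9,0],[9,3],[15,0],[16,0],[17,0],[21,4],[27,1],[27,4],[30,0],[35,2],[36,0],[41,2],[42,0],[43,0],[45,0],[45,3],[48,4]]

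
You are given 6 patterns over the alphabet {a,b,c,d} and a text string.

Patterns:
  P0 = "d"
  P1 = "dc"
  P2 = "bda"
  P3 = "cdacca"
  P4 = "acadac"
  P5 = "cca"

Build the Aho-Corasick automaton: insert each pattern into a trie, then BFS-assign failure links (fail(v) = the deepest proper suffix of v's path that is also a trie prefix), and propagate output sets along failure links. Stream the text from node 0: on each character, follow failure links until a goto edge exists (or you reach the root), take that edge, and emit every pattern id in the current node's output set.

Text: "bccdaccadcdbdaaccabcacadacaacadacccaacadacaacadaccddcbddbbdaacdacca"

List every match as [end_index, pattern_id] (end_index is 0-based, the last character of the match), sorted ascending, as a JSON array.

Build automaton:
Trie (insert patterns):
  n0 'ε': a→12 b→3 c→6 d→1
  n1 'd': c→2  [P0 ends]
  n2 'dc': ·  [P1 ends]
  n3 'b': d→4
  n4 'bd': a→5
  n5 'bda': ·  [P2 ends]
  n6 'c': c→18 d→7
  n7 'cd': a→8
  n8 'cda': c→9
  n9 'cdac': c→10
  n10 'cdacc': a→11
  n11 'cdacca': ·  [P3 ends]
  n12 'a': c→13
  n13 'ac': a→14
  n14 'aca': d→15
  n15 'acad': a→16
  n16 'acada': c→17
  n17 'acadac': ·  [P4 ends]
  n18 'cc': a→19
  n19 'cca': ·  [P5 ends]

Failure links (BFS by depth):
  fail(1) 'd': from fail(0)=0 chase 'd': 0 ⇒ 0;  out={0}∪out(0)={0}
  fail(3) 'b': from fail(0)=0 chase 'b': 0 ⇒ 0;  out=∅∪out(0)=∅
  fail(6) 'c': from fail(0)=0 chase 'c': 0 ⇒ 0;  out=∅∪out(0)=∅
  fail(12) 'a': from fail(0)=0 chase 'a': 0 ⇒ 0;  out=∅∪out(0)=∅
  fail(2) 'dc': from fail(1)=0 chase 'c': 0 ⇒ 6;  out={1}∪out(6)={1}
  fail(4) 'bd': from fail(3)=0 chase 'd': 0 ⇒ 1;  out=∅∪out(1)={0}
  fail(7) 'cd': from fail(6)=0 chase 'd': 0 ⇒ 1;  out=∅∪out(1)={0}
  fail(13) 'ac': from fail(12)=0 chase 'c': 0 ⇒ 6;  out=∅∪out(6)=∅
  fail(18) 'cc': from fail(6)=0 chase 'c': 0 ⇒ 6;  out=∅∪out(6)=∅
  fail(5) 'bda': from fail(4)=1 chase 'a': 1→0 ⇒ 12;  out={2}∪out(12)={2}
  fail(8) 'cda': from fail(7)=1 chase 'a': 1→0 ⇒ 12;  out=∅∪out(12)=∅
  fail(14) 'aca': from fail(13)=6 chase 'a': 6→0 ⇒ 12;  out=∅∪out(12)=∅
  fail(19) 'cca': from fail(18)=6 chase 'a': 6→0 ⇒ 12;  out={5}∪out(12)={5}
  fail(9) 'cdac': from fail(8)=12 chase 'c': 12 ⇒ 13;  out=∅∪out(13)=∅
  fail(15) 'acad': from fail(14)=12 chase 'd': 12→0 ⇒ 1;  out=∅∪out(1)={0}
  fail(10) 'cdacc': from fail(9)=13 chase 'c': 13→6 ⇒ 18;  out=∅∪out(18)=∅
  fail(16) 'acada': from fail(15)=1 chase 'a': 1→0 ⇒ 12;  out=∅∪out(12)=∅
  fail(11) 'cdacca': from fail(10)=18 chase 'a': 18 ⇒ 19;  out={3}∪out(19)={3,5}
  fail(17) 'acadac': from fail(16)=12 chase 'c': 12 ⇒ 13;  out={4}∪out(13)={4}

Run:
pos 0 'b': at 3
pos 1 'c': at 6 ·f
pos 2 'c': at 18
pos 3 'd': at 7 ·f  emit P0@[3:3]
pos 4 'a': at 8
pos 5 'c': at 9
pos 6 'c': at 10
pos 7 'a': at 11  emit P3@[2:7],P5@[5:7]
pos 8 'd': at 1 ·f  emit P0@[8:8]
pos 9 'c': at 2  emit P1@[8:9]
pos 10 'd': at 7 ·f  emit P0@[10:10]
pos 11 'b': at 3 ·f
pos 12 'd': at 4  emit P0@[12:12]
pos 13 'a': at 5  emit P2@[11:13]
pos 14 'a': at 12 ·f
pos 15 'c': at 13
pos 16 'c': at 18 ·f
pos 17 'a': at 19  emit P5@[15:17]
pos 18 'b': at 3 ·f
pos 19 'c': at 6 ·f
pos 20 'a': at 12 ·f
pos 21 'c': at 13
pos 22 'a': at 14
pos 23 'd': at 15  emit P0@[23:23]
pos 24 'a': at 16
pos 25 'c': at 17  emit P4@[20:25]
pos 26 'a': at 14 ·f
pos 27 'a': at 12 ·f
pos 28 'c': at 13
pos 29 'a': at 14
pos 30 'd': at 15  emit P0@[30:30]
pos 31 'a': at 16
pos 32 'c': at 17  emit P4@[27:32]
pos 33 'c': at 18 ·f
pos 34 'c': at 18 ·f
pos 35 'a': at 19  emit P5@[33:35]
pos 36 'a': at 12 ·f
pos 37 'c': at 13
pos 38 'a': at 14
pos 39 'd': at 15  emit P0@[39:39]
pos 40 'a': at 16
pos 41 'c': at 17  emit P4@[36:41]
pos 42 'a': at 14 ·f
pos 43 'a': at 12 ·f
pos 44 'c': at 13
pos 45 'a': at 14
pos 46 'd': at 15  emit P0@[46:46]
pos 47 'a': at 16
pos 48 'c': at 17  emit P4@[43:48]
pos 49 'c': at 18 ·f
pos 50 'd': at 7 ·f  emit P0@[50:50]
pos 51 'd': at 1 ·f  emit P0@[51:51]
pos 52 'c': at 2  emit P1@[51:52]
pos 53 'b': at 3 ·f
pos 54 'd': at 4  emit P0@[54:54]
pos 55 'd': at 1 ·f  emit P0@[55:55]
pos 56 'b': at 3 ·f
pos 57 'b': at 3 ·f
pos 58 'd': at 4  emit P0@[58:58]
pos 59 'a': at 5  emit P2@[57:59]
pos 60 'a': at 12 ·f
pos 61 'c': at 13
pos 62 'd': at 7 ·f  emit P0@[62:62]
pos 63 'a': at 8
pos 64 'c': at 9
pos 65 'c': at 10
pos 66 'a': at 11  emit P3@[61:66],P5@[64:66]

Result: [[3,0],[7,3],[7,5],[8,0],[9,1],[10,0],[12,0],[13,2],[17,5],[23,0],[25,4],[30,0],[32,4],[35,5],[39,0],[41,4],[46,0],[48,4],[50,0],[51,0],[52,1],[54,0],[55,0],[58,0],[59,2],[62,0],[66,3],[66,5]]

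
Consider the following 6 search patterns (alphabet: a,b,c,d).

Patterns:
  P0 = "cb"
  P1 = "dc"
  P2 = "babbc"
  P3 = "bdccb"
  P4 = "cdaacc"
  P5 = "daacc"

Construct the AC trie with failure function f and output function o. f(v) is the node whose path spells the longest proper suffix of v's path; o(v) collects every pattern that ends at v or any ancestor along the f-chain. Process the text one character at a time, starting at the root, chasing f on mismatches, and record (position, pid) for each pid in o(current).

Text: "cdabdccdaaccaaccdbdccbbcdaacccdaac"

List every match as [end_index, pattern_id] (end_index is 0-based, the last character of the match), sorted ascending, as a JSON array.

Build automaton:
Trie (insert patterns):
  0='ε' goto b→5 c→1 d→3
  1='c' goto b→2 d→14
  2='cb' goto ·  ←P0
  3='d' goto a→19 c→4
  4='dc' goto ·  ←P1
  5='b' goto a→6 d→10
  6='ba' goto b→7
  7='bab' goto b→8
  8='babb' goto c→9
  9='babbc' goto ·  ←P2
  10='bd' goto c→11
  11='bdc' goto c→12
  12='bdcc' goto b→13
  13='bdccb' goto ·  ←P3
  14='cd' goto a→15
  15='cda' goto a→16
  16='cdaa' goto c→17
  17='cdaac' goto c→18
  18='cdaacc' goto ·  ←P4
  19='da' goto a→20
  20='daa' goto c→21
  21='daac' goto c→22
  22='daacc' goto ·  ←P5

Failure links (BFS by depth):
  fail(1) 'c': from fail(0)=0 chase 'c': 0 ⇒ 0;  out=∅∪out(0)=∅
  fail(3) 'd': from fail(0)=0 chase 'd': 0 ⇒ 0;  out=∅∪out(0)=∅
  fail(5) 'b': from fail(0)=0 chase 'b': 0 ⇒ 0;  out=∅∪out(0)=∅
  fail(2) 'cb': from fail(1)=0 chase 'b': 0 ⇒ 5;  out={0}∪out(5)={0}
  fail(4) 'dc': from fail(3)=0 chase 'c': 0 ⇒ 1;  out={1}∪out(1)={1}
  fail(6) 'ba': from fail(5)=0 chase 'a': 0 ⇒ 0;  out=∅∪out(0)=∅
  fail(10) 'bd': from fail(5)=0 chase 'd': 0 ⇒ 3;  out=∅∪out(3)=∅
  fail(14) 'cd': from fail(1)=0 chase 'd': 0 ⇒ 3;  out=∅∪out(3)=∅
  fail(19) 'da': from fail(3)=0 chase 'a': 0 ⇒ 0;  out=∅∪out(0)=∅
  fail(7) 'bab': from fail(6)=0 chase 'b': 0 ⇒ 5;  out=∅∪out(5)=∅
  fail(11) 'bdc': from fail(10)=3 chase 'c': 3 ⇒ 4;  out=∅∪out(4)={1}
  fail(15) 'cda': from fail(14)=3 chase 'a': 3 ⇒ 19;  out=∅∪out(19)=∅
  fail(20) 'daa': from fail(19)=0 chase 'a': 0 ⇒ 0;  out=∅∪out(0)=∅
  fail(8) 'babb': from fail(7)=5 chase 'b': 5→0 ⇒ 5;  out=∅∪out(5)=∅
  fail(12) 'bdcc': from fail(11)=4 chase 'c': 4→1→0 ⇒ 1;  out=∅∪out(1)=∅
  fail(16) 'cdaa': from fail(15)=19 chase 'a': 19 ⇒ 20;  out=∅∪out(20)=∅
  fail(21) 'daac': from fail(20)=0 chase 'c': 0 ⇒ 1;  out=∅∪out(1)=∅
  fail(9) 'babbc': from fail(8)=5 chase 'c': 5→0 ⇒ 1;  out={2}∪out(1)={2}
  fail(13) 'bdccb': from fail(12)=1 chase 'b': 1 ⇒ 2;  out={3}∪out(2)={0,3}
  fail(17) 'cdaac': from fail(16)=20 chase 'c': 20 ⇒ 21;  out=∅∪out(21)=∅
  fail(22) 'daacc': from fail(21)=1 chase 'c': 1→0 ⇒ 1;  out={5}∪out(1)={5}
  fail(18) 'cdaacc': from fail(17)=21 chase 'c': 21 ⇒ 22;  out={4}∪out(22)={4,5}

Run:
pos 0 'c': at 1
pos 1 'd': at 14
pos 2 'a': at 15
pos 3 'b': at 5 (via fail)
pos 4 'd': at 10
pos 5 'c': at 11  → match P1@[4:5]
pos 6 'c': at 12
pos 7 'd': at 14 (via fail)
pos 8 'a': at 15
pos 9 'a': at 16
pos 10 'c': at 17
pos 11 'c': at 18  → match P4@[6:11],P5@[7:11]
pos 12 'a': at 0 (via fail)
pos 13 'a': at 0
pos 14 'c': at 1
pos 15 'c': at 1 (via fail)
pos 16 'd': at 14
pos 17 'b': at 5 (via fail)
pos 18 'd': at 10
pos 19 'c': at 11  → match P1@[18:19]
pos 20 'c': at 12
pos 21 'b': at 13  → match P0@[20:21],P3@[17:21]
pos 22 'b': at 5 (via fail)
pos 23 'c': at 1 (via fail)
pos 24 'd': at 14
pos 25 'a': at 15
pos 26 'a': at 16
pos 27 'c': at 17
pos 28 'c': at 18  → match P4@[23:28],P5@[24:28]
pos 29 'c': at 1 (via fail)
pos 30 'd': at 14
pos 31 'a': at 15
pos 32 'a': at 16
pos 33 'c': at 17

Result: [[5,1],[11,4],[11,5],[19,1],[21,0],[21,3],[28,4],[28,5]]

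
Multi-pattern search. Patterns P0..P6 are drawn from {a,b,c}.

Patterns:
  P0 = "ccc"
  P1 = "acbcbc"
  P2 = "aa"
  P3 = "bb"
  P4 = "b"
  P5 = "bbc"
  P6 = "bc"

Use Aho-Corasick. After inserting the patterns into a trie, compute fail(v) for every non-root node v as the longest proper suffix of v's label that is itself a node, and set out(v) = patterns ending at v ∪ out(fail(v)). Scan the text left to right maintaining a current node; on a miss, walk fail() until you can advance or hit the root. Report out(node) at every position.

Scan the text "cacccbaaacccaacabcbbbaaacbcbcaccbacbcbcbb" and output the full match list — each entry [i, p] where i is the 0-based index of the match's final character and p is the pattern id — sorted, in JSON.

Build automaton:
Trie nodes:
  n0 'ε': a→4 b→11 c→1
  n1 'c': c→2
  n2 'cc': c→3
  n3 'ccc': ·  ←P0
  n4 'a': a→10 c→5
  n5 'ac': b→6
  n6 'acb': c→7
  n7 'acbc': b→8
  n8 'acbcb': c→9
  n9 'acbcbc': ·  ←P1
  n10 'aa': ·  ←P2
  n11 'b': b→12 c→14  ←P4
  n12 'bb': c→13  ←P3
  n13 'bbc': ·  ←P5
  n14 'bc': ·  ←P6

BFS fail/out derivation:
  fail(1) 'c': from fail(0)=0 chase 'c': 0 ⇒ 0;  out=∅∪out(0)=∅
  fail(4) 'a': from fail(0)=0 chase 'a': 0 ⇒ 0;  out=∅∪out(0)=∅
  fail(11) 'b': from fail(0)=0 chase 'b': 0 ⇒ 0;  out={4}∪out(0)={4}
  fail(2) 'cc': from fail(1)=0 chase 'c': 0 ⇒ 1;  out=∅∪out(1)=∅
  fail(5) 'ac': from fail(4)=0 chase 'c': 0 ⇒ 1;  out=∅∪out(1)=∅
  fail(10) 'aa': from fail(4)=0 chase 'a': 0 ⇒ 4;  out={2}∪out(4)={2}
  fail(12) 'bb': from fail(11)=0 chase 'b': 0 ⇒ 11;  out={3}∪out(11)={3,4}
  fail(14) 'bc': from fail(11)=0 chase 'c': 0 ⇒ 1;  out={6}∪out(1)={6}
  fail(3) 'ccc': from fail(2)=1 chase 'c': 1 ⇒ 2;  out={0}∪out(2)={0}
  fail(6) 'acb': from fail(5)=1 chase 'b': 1→0 ⇒ 11;  out=∅∪out(11)={4}
  fail(13) 'bbc': from fail(12)=11 chase 'c': 11 ⇒ 14;  out={5}∪out(14)={5,6}
  fail(7) 'acbc': from fail(6)=11 chase 'c': 11 ⇒ 14;  out=∅∪out(14)={6}
  fail(8) 'acbcb': from fail(7)=14 chase 'b': 14→1→0 ⇒ 11;  out=∅∪out(11)={4}
  fail(9) 'acbcbc': from fail(8)=11 chase 'c': 11 ⇒ 14;  out={1}∪out(14)={1,6}

Text stream:
[0] read 'c'  n0⇒n1
[1] read 'a'  n1⇒n4 (fail-walked)
[2] read 'c'  n4⇒n5
[3] read 'c'  n5⇒n2 (fail-walked)
[4] read 'c'  n2⇒n3  emit P0@[2:4]
[5] read 'b'  n3⇒n11 (fail-walked)  emit P4@[5:5]
[6] read 'a'  n11⇒n4 (fail-walked)
[7] read 'a'  n4⇒n10  emit P2@[6:7]
[8] read 'a'  n10⇒n10 (fail-walked)  emit P2@[7:8]
[9] read 'c'  n10⇒n5 (fail-walked)
[10] read 'c'  n5⇒n2 (fail-walked)
[11] read 'c'  n2⇒n3  emit P0@[9:11]
[12] read 'a'  n3⇒n4 (fail-walked)
[13] read 'a'  n4⇒n10  emit P2@[12:13]
[14] read 'c'  n10⇒n5 (fail-walked)
[15] read 'a'  n5⇒n4 (fail-walked)
[16] read 'b'  n4⇒n11 (fail-walked)  emit P4@[16:16]
[17] read 'c'  n11⇒n14  emit P6@[16:17]
[18] read 'b'  n14⇒n11 (fail-walked)  emit P4@[18:18]
[19] read 'b'  n11⇒n12  emit P3@[18:19],P4@[19:19]
[20] read 'b'  n12⇒n12 (fail-walked)  emit P3@[19:20],P4@[20:20]
[21] read 'a'  n12⇒n4 (fail-walked)
[22] read 'a'  n4⇒n10  emit P2@[21:22]
[23] read 'a'  n10⇒n10 (fail-walked)  emit P2@[22:23]
[24] read 'c'  n10⇒n5 (fail-walked)
[25] read 'b'  n5⇒n6  emit P4@[25:25]
[26] read 'c'  n6⇒n7  emit P6@[25:26]
[27] read 'b'  n7⇒n8  emit P4@[27:27]
[28] read 'c'  n8⇒n9  emit P1@[23:28],P6@[27:28]
[29] read 'a'  n9⇒n4 (fail-walked)
[30] read 'c'  n4⇒n5
[31] read 'c'  n5⇒n2 (fail-walked)
[32] read 'b'  n2⇒n11 (fail-walked)  emit P4@[32:32]
[33] read 'a'  n11⇒n4 (fail-walked)
[34] read 'c'  n4⇒n5
[35] read 'b'  n5⇒n6  emit P4@[35:35]
[36] read 'c'  n6⇒n7  emit P6@[35:36]
[37] read 'b'  n7⇒n8  emit P4@[37:37]
[38] read 'c'  n8⇒n9  emit P1@[33:38],P6@[37:38]
[39] read 'b'  n9⇒n11 (fail-walked)  emit P4@[39:39]
[40] read 'b'  n11⇒n12  emit P3@[39:40],P4@[40:40]

All matches (sorted): [[4,0],[5,4],[7,2],[8,2],[11,0],[13,2],[16,4],[17,6],[18,4],[19,3],[19,4],[20,3],[20,4],[22,2],[23,2],[25,4],[26,6],[27,4],[28,1],[28,6],[32,4],[35,4],[36,6],[37,4],[38,1],[38,6],[39,4],[40,3],[40,4]]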